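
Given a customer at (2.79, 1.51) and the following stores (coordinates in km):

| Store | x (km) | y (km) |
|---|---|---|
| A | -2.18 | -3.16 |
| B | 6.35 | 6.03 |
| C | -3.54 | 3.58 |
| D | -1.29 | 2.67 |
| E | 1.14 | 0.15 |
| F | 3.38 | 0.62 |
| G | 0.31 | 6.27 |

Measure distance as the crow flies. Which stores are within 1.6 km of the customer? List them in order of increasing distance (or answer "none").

F

Distances from (2.79, 1.51):
A: √((-4.97)² + (-4.67)²) = √(24.7009 + 21.8089) = 6.82 km
B: √((3.56)² + (4.52)²) = √(12.6736 + 20.4304) = 5.75 km
C: √((-6.33)² + (2.07)²) = √(40.0689 + 4.2849) = 6.66 km
D: √((-4.08)² + (1.16)²) = √(16.6464 + 1.3456) = 4.24 km
E: √((-1.65)² + (-1.36)²) = √(2.7225 + 1.8496) = 2.14 km
F: √((0.59)² + (-0.89)²) = √(0.3481 + 0.7921) = 1.07 km
G: √((-2.48)² + (4.76)²) = √(6.1504 + 22.6576) = 5.37 km
Threshold 1.6 km: F (1.07 km) is within range.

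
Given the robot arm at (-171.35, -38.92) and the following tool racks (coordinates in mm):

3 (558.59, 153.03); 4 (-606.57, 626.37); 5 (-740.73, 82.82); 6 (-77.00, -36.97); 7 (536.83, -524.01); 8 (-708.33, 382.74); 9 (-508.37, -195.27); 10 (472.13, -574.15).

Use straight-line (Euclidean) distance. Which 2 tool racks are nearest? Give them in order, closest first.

Distances from (-171.35, -38.92):
3: √((729.94)² + (191.95)²) = √(532812.4036 + 36844.8025) = 754.76 mm
4: √((-435.22)² + (665.29)²) = √(189416.4484 + 442610.7841) = 795.00 mm
5: √((-569.38)² + (121.74)²) = √(324193.5844 + 14820.6276) = 582.25 mm
6: √((94.35)² + (1.95)²) = √(8901.9225 + 3.8025) = 94.37 mm
7: √((708.18)² + (-485.09)²) = √(501518.9124 + 235312.3081) = 858.39 mm
8: √((-536.98)² + (421.66)²) = √(288347.5204 + 177797.1556) = 682.75 mm
9: √((-337.02)² + (-156.35)²) = √(113582.4804 + 24445.3225) = 371.52 mm
10: √((643.48)² + (-535.23)²) = √(414066.5104 + 286471.1529) = 836.98 mm
Sorted: 6 (94.37 mm) < 9 (371.52 mm) < 5 (582.25 mm) < 8 (682.75 mm) < …

6, 9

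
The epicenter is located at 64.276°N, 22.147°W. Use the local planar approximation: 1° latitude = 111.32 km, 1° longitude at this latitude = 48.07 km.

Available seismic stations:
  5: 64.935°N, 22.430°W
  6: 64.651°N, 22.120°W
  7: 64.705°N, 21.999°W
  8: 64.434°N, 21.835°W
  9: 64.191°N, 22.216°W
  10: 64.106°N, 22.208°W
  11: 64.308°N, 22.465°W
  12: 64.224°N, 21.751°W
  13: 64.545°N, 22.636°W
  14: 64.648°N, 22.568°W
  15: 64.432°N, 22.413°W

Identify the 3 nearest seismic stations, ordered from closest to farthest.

Distances from 64.276°N, 22.147°W:
5: 74.611 km
6: 41.765 km
7: 48.283 km
8: 23.115 km
9: 10.027 km
10: 19.150 km
11: 15.696 km
12: 19.896 km
13: 38.069 km
14: 46.092 km
15: 21.566 km
Sorted: 9 (10.027 km) < 11 (15.696 km) < 10 (19.150 km) < 12 (19.896 km) < 15 (21.566 km) < …

9, 11, 10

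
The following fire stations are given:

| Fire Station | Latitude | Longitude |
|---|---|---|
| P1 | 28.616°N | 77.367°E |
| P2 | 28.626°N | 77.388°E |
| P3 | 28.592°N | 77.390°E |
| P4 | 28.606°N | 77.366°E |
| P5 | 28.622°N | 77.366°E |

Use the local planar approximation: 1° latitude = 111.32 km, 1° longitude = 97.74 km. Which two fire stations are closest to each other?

Pairwise distances:
P1–P5: √((0.006·111.32)² + (-0.001·97.74)²) = √(0.44612 + 0.00955) = 0.675 km
P1–P4: √((-0.010·111.32)² + (-0.001·97.74)²) = √(1.23921 + 0.00955) = 1.117 km
P4–P5: √((0.016·111.32)² + (0.000·97.74)²) = √(3.17239 + 0.00000) = 1.781 km
P2–P5: √((-0.004·111.32)² + (-0.022·97.74)²) = √(0.19827 + 4.62370) = 2.196 km
P1–P2: √((0.010·111.32)² + (0.021·97.74)²) = √(1.23921 + 4.21292) = 2.335 km
P3–P4: √((0.014·111.32)² + (-0.024·97.74)²) = √(2.42886 + 5.50259) = 2.816 km
P2–P4: √((-0.020·111.32)² + (-0.022·97.74)²) = √(4.95686 + 4.62370) = 3.095 km
P1–P3: √((-0.024·111.32)² + (0.023·97.74)²) = √(7.13787 + 5.05359) = 3.492 km
P2–P3: √((-0.034·111.32)² + (0.002·97.74)²) = √(14.32532 + 0.03821) = 3.790 km
P3–P5: √((0.030·111.32)² + (-0.024·97.74)²) = √(11.15293 + 5.50259) = 4.081 km
Closest pair: P1–P5 at 0.675 km.

P1 and P5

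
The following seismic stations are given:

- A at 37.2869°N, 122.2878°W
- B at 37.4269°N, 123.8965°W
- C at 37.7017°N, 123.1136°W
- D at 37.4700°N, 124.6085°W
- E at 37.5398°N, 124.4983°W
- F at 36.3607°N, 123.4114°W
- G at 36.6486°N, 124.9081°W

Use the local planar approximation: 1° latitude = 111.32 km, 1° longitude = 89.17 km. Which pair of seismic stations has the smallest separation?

D and E

Pairwise distances:
D–E: 12.5274 km
B–E: 55.1146 km
B–D: 63.6701 km
B–C: 76.2194 km
A–C: 86.9168 km
D–G: 95.2610 km
E–G: 105.7242 km
C–E: 124.7821 km
B–G: 125.0735 km
B–F: 126.3261 km
C–D: 135.7727 km
F–G: 137.2549 km
A–F: 143.7667 km
A–B: 144.2919 km
C–F: 151.6236 km
E–F: 163.1618 km
D–F: 163.2289 km
C–G: 198.3636 km
A–E: 199.1106 km
A–D: 207.9382 km
A–G: 244.2176 km
Closest pair: D–E at 12.5274 km.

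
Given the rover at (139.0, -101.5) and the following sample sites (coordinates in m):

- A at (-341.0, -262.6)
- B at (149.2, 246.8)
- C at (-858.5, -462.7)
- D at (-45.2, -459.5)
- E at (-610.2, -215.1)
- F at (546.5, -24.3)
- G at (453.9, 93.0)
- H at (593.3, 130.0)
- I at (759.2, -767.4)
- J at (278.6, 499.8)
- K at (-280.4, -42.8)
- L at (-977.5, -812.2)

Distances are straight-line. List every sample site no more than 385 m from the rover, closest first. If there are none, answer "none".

Distances from (139.0, -101.5):
A: √((-480.0)² + (-161.1)²) = √(230400.000 + 25953.210) = 506.3 m
B: √((10.2)² + (348.3)²) = √(104.040 + 121312.890) = 348.4 m
C: √((-997.5)² + (-361.2)²) = √(995006.250 + 130465.440) = 1060.9 m
D: √((-184.2)² + (-358.0)²) = √(33929.640 + 128164.000) = 402.6 m
E: √((-749.2)² + (-113.6)²) = √(561300.640 + 12904.960) = 757.8 m
F: √((407.5)² + (77.2)²) = √(166056.250 + 5959.840) = 414.7 m
G: √((314.9)² + (194.5)²) = √(99162.010 + 37830.250) = 370.1 m
H: √((454.3)² + (231.5)²) = √(206388.490 + 53592.250) = 509.9 m
I: √((620.2)² + (-665.9)²) = √(384648.040 + 443422.810) = 910.0 m
J: √((139.6)² + (601.3)²) = √(19488.160 + 361561.690) = 617.3 m
K: √((-419.4)² + (58.7)²) = √(175896.360 + 3445.690) = 423.5 m
L: √((-1116.5)² + (-710.7)²) = √(1246572.250 + 505094.490) = 1323.5 m
Threshold 385 m: B (348.4 m), G (370.1 m) are within range.

B, G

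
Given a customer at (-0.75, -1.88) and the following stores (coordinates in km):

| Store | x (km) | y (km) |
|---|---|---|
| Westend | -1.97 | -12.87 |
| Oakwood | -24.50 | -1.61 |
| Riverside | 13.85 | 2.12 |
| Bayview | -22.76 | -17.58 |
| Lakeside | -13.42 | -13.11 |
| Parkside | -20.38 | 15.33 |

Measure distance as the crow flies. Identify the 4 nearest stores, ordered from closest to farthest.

Distances from (-0.75, -1.88):
Westend: 11.06 km
Oakwood: 23.75 km
Riverside: 15.14 km
Bayview: 27.04 km
Lakeside: 16.93 km
Parkside: 26.11 km
Sorted: Westend (11.06 km) < Riverside (15.14 km) < Lakeside (16.93 km) < Oakwood (23.75 km) < Parkside (26.11 km) < Bayview (27.04 km)

Westend, Riverside, Lakeside, Oakwood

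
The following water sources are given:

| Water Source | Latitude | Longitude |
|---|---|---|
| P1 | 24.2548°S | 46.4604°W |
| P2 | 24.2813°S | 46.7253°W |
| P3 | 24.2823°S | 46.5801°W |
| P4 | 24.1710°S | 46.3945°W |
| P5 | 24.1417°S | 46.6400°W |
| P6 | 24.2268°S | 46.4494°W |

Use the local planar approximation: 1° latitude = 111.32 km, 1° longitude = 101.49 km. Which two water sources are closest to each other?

Pairwise distances:
P1–P2: 27.0461 km
P1–P3: 12.5281 km
P1–P4: 11.4785 km
P1–P5: 22.1531 km
P1–P6: 3.3109 km
P2–P3: 14.7368 km
P2–P4: 35.7478 km
P2–P5: 17.7889 km
P2–P6: 28.6508 km
P3–P4: 22.5461 km
P3–P5: 16.7908 km
P3–P6: 14.6330 km
P4–P5: 25.1284 km
P4–P6: 8.3444 km
P5–P6: 21.5391 km
Closest pair: P1–P6 at 3.3109 km.

P1 and P6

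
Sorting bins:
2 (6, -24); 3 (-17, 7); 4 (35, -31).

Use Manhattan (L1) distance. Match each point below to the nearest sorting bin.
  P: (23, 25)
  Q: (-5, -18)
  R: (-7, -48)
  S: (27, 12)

P at (23, 25):
  2: |-17| + |-49| = 17 + 49 = 66
  3: |-40| + |-18| = 40 + 18 = 58
  4: |12| + |-56| = 12 + 56 = 68
  → nearest: 3 (58)
Q at (-5, -18):
  2: |11| + |-6| = 11 + 6 = 17
  3: |-12| + |25| = 12 + 25 = 37
  4: |40| + |-13| = 40 + 13 = 53
  → nearest: 2 (17)
R at (-7, -48):
  2: |13| + |24| = 13 + 24 = 37
  3: |-10| + |55| = 10 + 55 = 65
  4: |42| + |17| = 42 + 17 = 59
  → nearest: 2 (37)
S at (27, 12):
  2: |-21| + |-36| = 21 + 36 = 57
  3: |-44| + |-5| = 44 + 5 = 49
  4: |8| + |-43| = 8 + 43 = 51
  → nearest: 3 (49)

P→3; Q→2; R→2; S→3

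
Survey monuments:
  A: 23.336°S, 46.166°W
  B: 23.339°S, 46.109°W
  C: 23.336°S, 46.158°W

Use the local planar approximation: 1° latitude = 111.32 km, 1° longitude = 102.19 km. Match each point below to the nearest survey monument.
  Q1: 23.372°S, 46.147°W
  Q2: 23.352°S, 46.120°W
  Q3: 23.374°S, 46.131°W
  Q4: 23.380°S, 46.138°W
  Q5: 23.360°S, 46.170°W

Q1 at 23.372°S, 46.147°W:
  A: 4.453 km
  B: 5.346 km
  C: 4.162 km
  → nearest: C (4.162 km)
Q2 at 23.352°S, 46.120°W:
  A: 5.027 km
  B: 1.832 km
  C: 4.272 km
  → nearest: B (1.832 km)
Q3 at 23.374°S, 46.131°W:
  A: 5.540 km
  B: 4.498 km
  C: 5.050 km
  → nearest: B (4.498 km)
Q4 at 23.380°S, 46.138°W:
  A: 5.673 km
  B: 5.442 km
  C: 5.307 km
  → nearest: C (5.307 km)
Q5 at 23.360°S, 46.170°W:
  A: 2.703 km
  B: 6.658 km
  C: 2.940 km
  → nearest: A (2.703 km)

Q1→C; Q2→B; Q3→B; Q4→C; Q5→A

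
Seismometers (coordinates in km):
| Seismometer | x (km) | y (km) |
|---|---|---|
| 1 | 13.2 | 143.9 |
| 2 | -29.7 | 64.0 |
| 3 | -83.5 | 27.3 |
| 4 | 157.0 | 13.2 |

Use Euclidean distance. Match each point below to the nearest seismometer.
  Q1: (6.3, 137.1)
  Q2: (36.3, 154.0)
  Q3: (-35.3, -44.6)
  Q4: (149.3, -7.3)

Q1→1; Q2→1; Q3→3; Q4→4

Q1 at (6.3, 137.1):
  1: √((6.9)² + (6.8)²) = √(47.610 + 46.240) = 9.7 km
  2: √((-36.0)² + (-73.1)²) = √(1296.000 + 5343.610) = 81.5 km
  3: √((-89.8)² + (-109.8)²) = √(8064.040 + 12056.040) = 141.8 km
  4: √((150.7)² + (-123.9)²) = √(22710.490 + 15351.210) = 195.1 km
  → nearest: 1 (9.7 km)
Q2 at (36.3, 154.0):
  1: √((-23.1)² + (-10.1)²) = √(533.610 + 102.010) = 25.2 km
  2: √((-66.0)² + (-90.0)²) = √(4356.000 + 8100.000) = 111.6 km
  3: √((-119.8)² + (-126.7)²) = √(14352.040 + 16052.890) = 174.4 km
  4: √((120.7)² + (-140.8)²) = √(14568.490 + 19824.640) = 185.5 km
  → nearest: 1 (25.2 km)
Q3 at (-35.3, -44.6):
  1: √((48.5)² + (188.5)²) = √(2352.250 + 35532.250) = 194.6 km
  2: √((5.6)² + (108.6)²) = √(31.360 + 11793.960) = 108.7 km
  3: √((-48.2)² + (71.9)²) = √(2323.240 + 5169.610) = 86.6 km
  4: √((192.3)² + (57.8)²) = √(36979.290 + 3340.840) = 200.8 km
  → nearest: 3 (86.6 km)
Q4 at (149.3, -7.3):
  1: √((-136.1)² + (151.2)²) = √(18523.210 + 22861.440) = 203.4 km
  2: √((-179.0)² + (71.3)²) = √(32041.000 + 5083.690) = 192.7 km
  3: √((-232.8)² + (34.6)²) = √(54195.840 + 1197.160) = 235.4 km
  4: √((7.7)² + (20.5)²) = √(59.290 + 420.250) = 21.9 km
  → nearest: 4 (21.9 km)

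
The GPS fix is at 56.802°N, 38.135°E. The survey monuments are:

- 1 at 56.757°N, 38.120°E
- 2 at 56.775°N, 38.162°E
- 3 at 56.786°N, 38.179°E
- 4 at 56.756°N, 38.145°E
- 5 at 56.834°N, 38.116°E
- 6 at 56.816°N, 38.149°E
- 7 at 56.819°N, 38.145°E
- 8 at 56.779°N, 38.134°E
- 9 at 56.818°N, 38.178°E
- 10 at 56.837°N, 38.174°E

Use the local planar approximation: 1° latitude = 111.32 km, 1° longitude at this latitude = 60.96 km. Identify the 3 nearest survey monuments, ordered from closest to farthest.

Distances from 56.802°N, 38.135°E:
1: √((-0.045·111.32)² + (-0.015·60.96)²) = √(25.09409 + 0.83613) = 5.092 km
2: √((-0.027·111.32)² + (0.027·60.96)²) = √(9.03387 + 2.70905) = 3.427 km
3: √((-0.016·111.32)² + (0.044·60.96)²) = √(3.17239 + 7.19441) = 3.220 km
4: √((-0.046·111.32)² + (0.010·60.96)²) = √(26.22177 + 0.37161) = 5.157 km
5: √((0.032·111.32)² + (-0.019·60.96)²) = √(12.68955 + 1.34152) = 3.746 km
6: √((0.014·111.32)² + (0.014·60.96)²) = √(2.42886 + 0.72836) = 1.777 km
7: √((0.017·111.32)² + (0.010·60.96)²) = √(3.58133 + 0.37161) = 1.988 km
8: √((-0.023·111.32)² + (-0.001·60.96)²) = √(6.55544 + 0.00372) = 2.561 km
9: √((0.016·111.32)² + (0.043·60.96)²) = √(3.17239 + 6.87111) = 3.169 km
10: √((0.035·111.32)² + (0.039·60.96)²) = √(15.18037 + 5.65222) = 4.564 km
Sorted: 6 (1.777 km) < 7 (1.988 km) < 8 (2.561 km) < 9 (3.169 km) < 3 (3.220 km) < …

6, 7, 8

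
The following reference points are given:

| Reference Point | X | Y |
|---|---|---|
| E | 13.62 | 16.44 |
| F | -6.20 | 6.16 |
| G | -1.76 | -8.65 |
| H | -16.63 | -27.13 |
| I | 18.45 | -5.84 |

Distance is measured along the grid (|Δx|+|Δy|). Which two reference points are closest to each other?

F and G

Pairwise distances:
F–G: 19.25
G–I: 23.02
E–I: 27.11
E–F: 30.10
G–H: 33.35
F–I: 36.65
E–G: 40.47
F–H: 43.72
H–I: 56.37
E–H: 73.82
Closest pair: F–G at 19.25.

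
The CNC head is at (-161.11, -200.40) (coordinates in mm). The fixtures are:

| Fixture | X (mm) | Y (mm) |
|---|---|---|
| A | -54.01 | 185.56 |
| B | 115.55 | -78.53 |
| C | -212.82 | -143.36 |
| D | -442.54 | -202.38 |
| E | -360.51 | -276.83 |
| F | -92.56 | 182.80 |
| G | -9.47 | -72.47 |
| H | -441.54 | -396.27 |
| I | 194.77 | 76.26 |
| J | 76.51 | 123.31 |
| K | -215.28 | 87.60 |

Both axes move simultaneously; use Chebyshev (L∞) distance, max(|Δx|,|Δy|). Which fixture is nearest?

Distances from (-161.11, -200.40):
A: max(|107.10|, |385.96|) = 385.96 mm
B: max(|276.66|, |121.87|) = 276.66 mm
C: max(|-51.71|, |57.04|) = 57.04 mm
D: max(|-281.43|, |-1.98|) = 281.43 mm
E: max(|-199.40|, |-76.43|) = 199.40 mm
F: max(|68.55|, |383.20|) = 383.20 mm
G: max(|151.64|, |127.93|) = 151.64 mm
H: max(|-280.43|, |-195.87|) = 280.43 mm
I: max(|355.88|, |276.66|) = 355.88 mm
J: max(|237.62|, |323.71|) = 323.71 mm
K: max(|-54.17|, |288.00|) = 288.00 mm
Minimum: C at 57.04 mm.

C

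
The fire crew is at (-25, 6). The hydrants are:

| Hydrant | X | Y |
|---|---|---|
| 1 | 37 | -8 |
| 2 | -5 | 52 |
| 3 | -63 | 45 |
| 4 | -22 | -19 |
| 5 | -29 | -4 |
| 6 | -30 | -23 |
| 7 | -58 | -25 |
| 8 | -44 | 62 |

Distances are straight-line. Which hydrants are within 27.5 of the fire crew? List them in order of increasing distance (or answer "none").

Distances from (-25, 6):
1: 63.6
2: 50.2
3: 54.5
4: 25.2
5: 10.8
6: 29.4
7: 45.3
8: 59.1
Threshold 27.5: 5 (10.8), 4 (25.2) are within range.

5, 4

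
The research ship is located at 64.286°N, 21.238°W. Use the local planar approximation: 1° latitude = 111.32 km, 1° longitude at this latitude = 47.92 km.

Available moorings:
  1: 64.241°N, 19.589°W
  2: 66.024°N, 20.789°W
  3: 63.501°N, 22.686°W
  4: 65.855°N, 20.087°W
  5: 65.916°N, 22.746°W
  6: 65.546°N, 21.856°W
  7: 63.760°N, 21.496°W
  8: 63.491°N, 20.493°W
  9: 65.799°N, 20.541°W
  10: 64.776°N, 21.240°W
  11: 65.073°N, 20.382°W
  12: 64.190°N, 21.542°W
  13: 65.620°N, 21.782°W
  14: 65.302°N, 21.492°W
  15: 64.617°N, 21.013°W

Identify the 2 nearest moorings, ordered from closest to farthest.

Distances from 64.286°N, 21.238°W:
1: 79.179 km
2: 194.667 km
3: 111.584 km
4: 183.163 km
5: 195.312 km
6: 143.355 km
7: 59.845 km
8: 95.429 km
9: 171.707 km
10: 54.547 km
11: 96.736 km
12: 18.067 km
13: 150.772 km
14: 113.754 km
15: 38.392 km
Sorted: 12 (18.067 km) < 15 (38.392 km) < 10 (54.547 km) < 7 (59.845 km) < …

12, 15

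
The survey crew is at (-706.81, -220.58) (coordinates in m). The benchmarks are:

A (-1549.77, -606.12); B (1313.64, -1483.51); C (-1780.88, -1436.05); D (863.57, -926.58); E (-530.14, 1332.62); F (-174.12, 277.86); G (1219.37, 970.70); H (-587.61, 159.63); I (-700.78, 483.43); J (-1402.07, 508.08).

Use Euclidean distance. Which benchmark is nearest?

Distances from (-706.81, -220.58):
A: √((-842.96)² + (-385.54)²) = √(710581.5616 + 148641.0916) = 926.94 m
B: √((2020.45)² + (-1262.93)²) = √(4082218.2025 + 1594992.1849) = 2382.69 m
C: √((-1074.07)² + (-1215.47)²) = √(1153626.3649 + 1477367.3209) = 1622.03 m
D: √((1570.38)² + (-706.00)²) = √(2466093.3444 + 498436.0000) = 1721.78 m
E: √((176.67)² + (1553.20)²) = √(31212.2889 + 2412430.2400) = 1563.22 m
F: √((532.69)² + (498.44)²) = √(283758.6361 + 248442.4336) = 729.52 m
G: √((1926.18)² + (1191.28)²) = √(3710169.3924 + 1419148.0384) = 2264.80 m
H: √((119.20)² + (380.21)²) = √(14208.6400 + 144559.6441) = 398.46 m
I: √((6.03)² + (704.01)²) = √(36.3609 + 495630.0801) = 704.04 m
J: √((-695.26)² + (728.66)²) = √(483386.4676 + 530945.3956) = 1007.14 m
Minimum: H at 398.46 m.

H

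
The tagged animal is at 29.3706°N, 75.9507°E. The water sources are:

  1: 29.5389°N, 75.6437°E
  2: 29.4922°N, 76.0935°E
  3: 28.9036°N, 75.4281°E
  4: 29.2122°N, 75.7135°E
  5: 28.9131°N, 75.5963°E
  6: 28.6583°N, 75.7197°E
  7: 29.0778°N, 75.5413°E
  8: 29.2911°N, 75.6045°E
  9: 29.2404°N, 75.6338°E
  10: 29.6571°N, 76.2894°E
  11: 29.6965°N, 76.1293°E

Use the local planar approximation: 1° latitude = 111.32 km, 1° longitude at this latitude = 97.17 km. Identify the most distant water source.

Distances from 29.3706°N, 75.9507°E:
1: √((0.1683·111.32)² + (-0.3070·97.17)²) = √(351.006070 + 889.899897) = 35.2265 km
2: √((0.1216·111.32)² + (0.1428·97.17)²) = √(183.237157 + 192.539935) = 19.3850 km
3: √((-0.4670·111.32)² + (-0.5226·97.17)²) = √(2702.589944 + 2578.714227) = 72.6726 km
4: √((-0.1584·111.32)² + (-0.2372·97.17)²) = √(310.925792 + 531.243678) = 29.0202 km
5: √((-0.4575·111.32)² + (-0.3544·97.17)²) = √(2593.752855 + 1185.910275) = 61.4790 km
6: √((-0.7123·111.32)² + (-0.2310·97.17)²) = √(6287.417275 + 503.835037) = 82.4091 km
7: √((-0.2928·111.32)² + (-0.4094·97.17)²) = √(1062.401169 + 1582.559627) = 51.4292 km
8: √((-0.0795·111.32)² + (-0.3462·97.17)²) = √(78.321438 + 1131.666689) = 34.7849 km
9: √((-0.1302·111.32)² + (-0.3169·97.17)²) = √(210.072094 + 948.219503) = 34.0337 km
10: √((0.2865·111.32)² + (0.3387·97.17)²) = √(1017.174931 + 1083.165450) = 45.8295 km
11: √((0.3259·111.32)² + (0.1786·97.17)²) = √(1316.179482 + 301.180822) = 40.2164 km
Maximum: 6 at 82.4091 km.

6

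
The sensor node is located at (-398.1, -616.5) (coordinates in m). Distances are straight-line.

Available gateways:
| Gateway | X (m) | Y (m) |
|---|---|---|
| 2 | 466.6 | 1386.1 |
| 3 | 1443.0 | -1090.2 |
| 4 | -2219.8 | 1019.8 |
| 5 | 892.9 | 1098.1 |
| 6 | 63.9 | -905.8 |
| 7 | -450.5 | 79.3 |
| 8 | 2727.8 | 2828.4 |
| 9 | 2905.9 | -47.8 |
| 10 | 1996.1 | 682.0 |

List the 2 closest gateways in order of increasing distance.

6, 7

Distances from (-398.1, -616.5):
2: 2181.3 m
3: 1901.1 m
4: 2448.7 m
5: 2146.3 m
6: 545.1 m
7: 697.8 m
8: 4651.7 m
9: 3352.6 m
10: 2723.7 m
Sorted: 6 (545.1 m) < 7 (697.8 m) < 3 (1901.1 m) < 5 (2146.3 m) < …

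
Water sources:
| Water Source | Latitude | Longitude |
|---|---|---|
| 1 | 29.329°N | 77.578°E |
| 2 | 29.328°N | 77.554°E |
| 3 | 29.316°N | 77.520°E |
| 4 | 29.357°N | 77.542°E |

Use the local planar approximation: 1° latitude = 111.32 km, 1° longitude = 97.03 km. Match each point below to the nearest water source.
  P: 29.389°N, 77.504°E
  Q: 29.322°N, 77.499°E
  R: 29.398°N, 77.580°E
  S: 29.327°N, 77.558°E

P→4; Q→3; R→4; S→2

P at 29.389°N, 77.504°E:
  1: 9.806 km
  2: 8.346 km
  3: 8.273 km
  4: 5.127 km
  → nearest: 4 (5.127 km)
Q at 29.322°N, 77.499°E:
  1: 7.705 km
  2: 5.378 km
  3: 2.144 km
  4: 5.709 km
  → nearest: 3 (2.144 km)
R at 29.398°N, 77.580°E:
  1: 7.684 km
  2: 8.191 km
  3: 10.827 km
  4: 5.867 km
  → nearest: 4 (5.867 km)
S at 29.327°N, 77.558°E:
  1: 1.953 km
  2: 0.404 km
  3: 3.885 km
  4: 3.683 km
  → nearest: 2 (0.404 km)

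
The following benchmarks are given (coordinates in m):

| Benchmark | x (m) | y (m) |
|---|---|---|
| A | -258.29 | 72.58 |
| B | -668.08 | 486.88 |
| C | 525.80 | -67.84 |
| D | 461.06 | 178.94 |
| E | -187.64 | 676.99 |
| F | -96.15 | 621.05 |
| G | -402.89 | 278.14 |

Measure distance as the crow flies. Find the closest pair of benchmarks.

E and F

Pairwise distances:
A–B: √((-409.79)² + (414.30)²) = √(167927.8441 + 171644.4900) = 582.73 m
A–C: √((784.09)² + (-140.42)²) = √(614797.1281 + 19717.7764) = 796.56 m
A–D: √((719.35)² + (106.36)²) = √(517464.4225 + 11312.4496) = 727.17 m
A–E: √((70.65)² + (604.41)²) = √(4991.4225 + 365311.4481) = 608.53 m
A–F: √((162.14)² + (548.47)²) = √(26289.3796 + 300819.3409) = 571.93 m
A–G: √((-144.60)² + (205.56)²) = √(20909.1600 + 42254.9136) = 251.32 m
B–C: √((1193.88)² + (-554.72)²) = √(1425349.4544 + 307714.2784) = 1316.46 m
B–D: √((1129.14)² + (-307.94)²) = √(1274957.1396 + 94827.0436) = 1170.38 m
B–E: √((480.44)² + (190.11)²) = √(230822.5936 + 36141.8121) = 516.69 m
B–F: √((571.93)² + (134.17)²) = √(327103.9249 + 18001.5889) = 587.46 m
B–G: √((265.19)² + (-208.74)²) = √(70325.7361 + 43572.3876) = 337.49 m
C–D: √((-64.74)² + (246.78)²) = √(4191.2676 + 60900.3684) = 255.13 m
C–E: √((-713.44)² + (744.83)²) = √(508996.6336 + 554771.7289) = 1031.39 m
C–F: √((-621.95)² + (688.89)²) = √(386821.8025 + 474569.4321) = 928.11 m
C–G: √((-928.69)² + (345.98)²) = √(862465.1161 + 119702.1604) = 991.04 m
D–E: √((-648.70)² + (498.05)²) = √(420811.6900 + 248053.8025) = 817.84 m
D–F: √((-557.21)² + (442.11)²) = √(310482.9841 + 195461.2521) = 711.30 m
D–G: √((-863.95)² + (99.20)²) = √(746409.6025 + 9840.6400) = 869.63 m
E–F: √((91.49)² + (-55.94)²) = √(8370.4201 + 3129.2836) = 107.24 m
E–G: √((-215.25)² + (-398.85)²) = √(46332.5625 + 159081.3225) = 453.23 m
F–G: √((-306.74)² + (-342.91)²) = √(94089.4276 + 117587.2681) = 460.08 m
Closest pair: E–F at 107.24 m.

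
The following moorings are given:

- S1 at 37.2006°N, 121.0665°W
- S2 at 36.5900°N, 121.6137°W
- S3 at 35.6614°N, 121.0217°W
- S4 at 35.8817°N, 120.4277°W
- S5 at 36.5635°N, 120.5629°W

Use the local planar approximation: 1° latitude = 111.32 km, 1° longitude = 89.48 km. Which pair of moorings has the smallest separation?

Pairwise distances:
S3–S4: √((0.2203·111.32)² + (0.5940·89.48)²) = √(601.416570 + 2825.041557) = 58.5360 km
S4–S5: √((0.6818·111.32)² + (-0.1352·89.48)²) = √(5760.502761 + 146.354249) = 76.8561 km
S1–S2: √((-0.6106·111.32)² + (-0.5472·89.48)²) = √(4620.191696 + 2397.420023) = 83.7712 km
S1–S5: √((-0.6371·111.32)² + (0.5036·89.48)²) = √(5029.926112 + 2030.595380) = 84.0269 km
S2–S5: √((-0.0265·111.32)² + (1.0508·89.48)²) = √(8.702382 + 8840.810447) = 94.0718 km
S3–S5: √((0.9021·111.32)² + (0.4588·89.48)²) = √(10084.532292 + 1685.383622) = 108.4892 km
S2–S3: √((-0.9286·111.32)² + (0.5920·89.48)²) = √(10685.719112 + 2806.049735) = 116.1541 km
S2–S4: √((-0.7083·111.32)² + (1.1860·89.48)²) = √(6217.000165 + 11262.150558) = 132.2087 km
S1–S4: √((-1.3189·111.32)² + (0.6388·89.48)²) = √(21556.097131 + 3267.245480) = 157.5543 km
S1–S3: √((-1.5392·111.32)² + (0.0448·89.48)²) = √(29358.678608 + 16.069708) = 171.3906 km
Closest pair: S3–S4 at 58.5360 km.

S3 and S4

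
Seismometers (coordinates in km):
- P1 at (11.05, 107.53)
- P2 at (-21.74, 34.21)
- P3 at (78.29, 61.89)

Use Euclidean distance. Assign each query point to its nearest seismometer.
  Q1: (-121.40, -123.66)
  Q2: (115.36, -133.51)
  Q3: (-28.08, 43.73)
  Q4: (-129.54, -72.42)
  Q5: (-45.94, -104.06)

Q1 at (-121.40, -123.66):
  P1: 266.44 km
  P2: 186.70 km
  P3: 272.59 km
  → nearest: P2 (186.70 km)
Q2 at (115.36, -133.51):
  P1: 262.64 km
  P2: 216.63 km
  P3: 198.89 km
  → nearest: P3 (198.89 km)
Q3 at (-28.08, 43.73):
  P1: 74.84 km
  P2: 11.44 km
  P3: 107.91 km
  → nearest: P2 (11.44 km)
Q4 at (-129.54, -72.42):
  P1: 228.36 km
  P2: 151.63 km
  P3: 247.45 km
  → nearest: P2 (151.63 km)
Q5 at (-45.94, -104.06):
  P1: 219.13 km
  P2: 140.37 km
  P3: 207.30 km
  → nearest: P2 (140.37 km)

Q1→P2; Q2→P3; Q3→P2; Q4→P2; Q5→P2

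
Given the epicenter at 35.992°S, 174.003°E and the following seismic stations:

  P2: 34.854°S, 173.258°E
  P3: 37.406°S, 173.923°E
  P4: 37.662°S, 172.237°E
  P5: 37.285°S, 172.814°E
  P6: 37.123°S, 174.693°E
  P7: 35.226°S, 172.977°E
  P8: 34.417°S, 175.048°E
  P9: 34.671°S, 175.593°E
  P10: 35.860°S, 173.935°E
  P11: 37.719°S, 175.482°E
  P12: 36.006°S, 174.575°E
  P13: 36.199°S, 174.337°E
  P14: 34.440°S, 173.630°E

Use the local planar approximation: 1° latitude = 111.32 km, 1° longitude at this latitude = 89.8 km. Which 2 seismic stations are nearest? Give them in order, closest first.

Distances from 35.992°S, 174.003°E:
P2: √((1.138·111.32)² + (-0.745·89.8)²) = √(16048.36966 + 4475.74380) = 143.262 km
P3: √((-1.414·111.32)² + (-0.080·89.8)²) = √(24776.79995 + 51.60986) = 157.570 km
P4: √((-1.670·111.32)² + (-1.766·89.8)²) = √(34560.44594 + 25149.77313) = 244.357 km
P5: √((-1.293·111.32)² + (-1.189·89.8)²) = √(20717.79088 + 11400.30269) = 179.215 km
P6: √((-1.131·111.32)² + (0.690·89.8)²) = √(15851.54526 + 3839.28944) = 140.324 km
P7: √((0.766·111.32)² + (-1.026·89.8)²) = √(7271.16391 + 8488.82137) = 125.539 km
P8: √((1.575·111.32)² + (1.045·89.8)²) = √(30740.25824 + 8806.13328) = 198.863 km
P9: √((1.321·111.32)² + (1.590·89.8)²) = √(21624.79657 + 20386.69952) = 204.967 km
P10: √((0.132·111.32)² + (-0.068·89.8)²) = √(215.92069 + 37.28812) = 15.913 km
P11: √((-1.727·111.32)² + (1.479·89.8)²) = √(36959.92408 + 17639.61172) = 233.665 km
P12: √((-0.014·111.32)² + (0.572·89.8)²) = √(2.42886 + 2638.42486) = 51.389 km
P13: √((-0.207·111.32)² + (0.334·89.8)²) = √(530.99091 + 899.59205) = 37.823 km
P14: √((1.552·111.32)² + (-0.373·89.8)²) = √(29849.00297 + 1121.94182) = 175.986 km
Sorted: P10 (15.913 km) < P13 (37.823 km) < P12 (51.389 km) < P7 (125.539 km) < …

P10, P13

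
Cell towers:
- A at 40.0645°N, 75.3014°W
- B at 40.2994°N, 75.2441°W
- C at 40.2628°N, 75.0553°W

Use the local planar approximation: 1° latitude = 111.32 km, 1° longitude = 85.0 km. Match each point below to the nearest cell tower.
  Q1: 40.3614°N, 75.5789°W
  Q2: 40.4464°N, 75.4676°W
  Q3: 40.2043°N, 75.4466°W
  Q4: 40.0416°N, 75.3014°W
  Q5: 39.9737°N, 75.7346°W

Q1→B; Q2→B; Q3→A; Q4→A; Q5→A

Q1 at 40.3614°N, 75.5789°W:
  A: √((-0.2969·111.32)² + (0.2775·85.0)²) = √(1092.362520 + 556.370156) = 40.6046 km
  B: √((-0.0620·111.32)² + (0.3348·85.0)²) = √(47.635395 + 809.857764) = 29.2830 km
  C: √((-0.0986·111.32)² + (0.5236·85.0)²) = √(120.475913 + 1980.784036) = 45.8395 km
  → nearest: B (29.2830 km)
Q2 at 40.4464°N, 75.4676°W:
  A: √((-0.3819·111.32)² + (0.1662·85.0)²) = √(1807.364352 + 199.572129) = 44.7988 km
  B: √((-0.1470·111.32)² + (0.2235·85.0)²) = √(267.781805 + 360.905006) = 25.0736 km
  C: √((-0.1836·111.32)² + (0.4123·85.0)²) = √(417.726232 + 1228.187070) = 40.5699 km
  → nearest: B (25.0736 km)
Q3 at 40.2043°N, 75.4466°W:
  A: √((-0.1398·111.32)² + (0.1452·85.0)²) = √(242.192527 + 152.324964) = 19.8625 km
  B: √((0.0951·111.32)² + (0.2025·85.0)²) = √(112.074660 + 296.270156) = 20.2075 km
  C: √((0.0585·111.32)² + (0.3913·85.0)²) = √(42.409009 + 1106.260860) = 33.8920 km
  → nearest: A (19.8625 km)
Q4 at 40.0416°N, 75.3014°W:
  A: √((0.0229·111.32)² + (0.0000·85.0)²) = √(6.498563 + 0.000000) = 2.5492 km
  B: √((0.2578·111.32)² + (0.0573·85.0)²) = √(823.592193 + 23.721770) = 29.1087 km
  C: √((0.2212·111.32)² + (0.2461·85.0)²) = √(606.340588 + 437.583642) = 32.3098 km
  → nearest: A (2.5492 km)
Q5 at 39.9737°N, 75.7346°W:
  A: √((0.0908·111.32)² + (0.4332·85.0)²) = √(102.168753 + 1355.859684) = 38.1841 km
  B: √((0.3257·111.32)² + (0.4905·85.0)²) = √(1314.564538 + 1738.264556) = 55.2524 km
  C: √((0.2891·111.32)² + (0.6793·85.0)²) = √(1035.720515 + 3333.965340) = 66.1036 km
  → nearest: A (38.1841 km)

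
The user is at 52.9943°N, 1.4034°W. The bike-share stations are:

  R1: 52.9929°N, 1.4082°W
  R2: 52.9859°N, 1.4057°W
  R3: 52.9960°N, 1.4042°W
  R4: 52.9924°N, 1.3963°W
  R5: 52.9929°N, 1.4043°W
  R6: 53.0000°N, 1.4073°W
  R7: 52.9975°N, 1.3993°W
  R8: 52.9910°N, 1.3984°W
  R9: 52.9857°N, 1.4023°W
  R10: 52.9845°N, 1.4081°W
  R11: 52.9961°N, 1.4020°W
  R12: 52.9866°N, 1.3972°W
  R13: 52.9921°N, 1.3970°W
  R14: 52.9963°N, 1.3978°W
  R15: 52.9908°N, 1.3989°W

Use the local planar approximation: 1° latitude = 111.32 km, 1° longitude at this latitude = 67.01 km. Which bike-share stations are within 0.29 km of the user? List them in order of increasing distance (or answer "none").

Distances from 52.9943°N, 1.4034°W:
R1: 0.3574 km
R2: 0.9477 km
R3: 0.1967 km
R4: 0.5207 km
R5: 0.1671 km
R6: 0.6862 km
R7: 0.4499 km
R8: 0.4972 km
R9: 0.9602 km
R10: 1.1355 km
R11: 0.2213 km
R12: 0.9525 km
R13: 0.4939 km
R14: 0.4363 km
R15: 0.4927 km
Threshold 0.29 km: R5 (0.1671 km), R3 (0.1967 km), R11 (0.2213 km) are within range.

R5, R3, R11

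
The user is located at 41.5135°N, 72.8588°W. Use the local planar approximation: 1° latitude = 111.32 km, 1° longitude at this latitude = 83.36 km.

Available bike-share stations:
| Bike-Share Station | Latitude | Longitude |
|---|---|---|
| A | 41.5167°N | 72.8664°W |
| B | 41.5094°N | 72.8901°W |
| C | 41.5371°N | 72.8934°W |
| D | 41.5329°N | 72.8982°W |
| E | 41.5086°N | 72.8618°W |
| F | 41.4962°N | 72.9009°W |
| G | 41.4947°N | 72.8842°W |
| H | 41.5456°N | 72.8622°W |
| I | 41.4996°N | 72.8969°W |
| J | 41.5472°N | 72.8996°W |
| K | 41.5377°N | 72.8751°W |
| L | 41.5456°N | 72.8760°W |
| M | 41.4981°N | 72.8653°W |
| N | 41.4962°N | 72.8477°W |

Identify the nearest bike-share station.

E

Distances from 41.5135°N, 72.8588°W:
A: √((0.0032·111.32)² + (-0.0076·83.36)²) = √(0.126896 + 0.401368) = 0.7268 km
B: √((-0.0041·111.32)² + (-0.0313·83.36)²) = √(0.208312 + 6.807758) = 2.6488 km
C: √((0.0236·111.32)² + (-0.0346·83.36)²) = √(6.901928 + 8.318933) = 3.9014 km
D: √((0.0194·111.32)² + (-0.0394·83.36)²) = √(4.663907 + 10.787178) = 3.9308 km
E: √((-0.0049·111.32)² + (-0.0030·83.36)²) = √(0.297535 + 0.062540) = 0.6001 km
F: √((-0.0173·111.32)² + (-0.0421·83.36)²) = √(3.708844 + 12.316281) = 4.0031 km
G: √((-0.0188·111.32)² + (-0.0254·83.36)²) = √(4.379879 + 4.483146) = 2.9771 km
H: √((0.0321·111.32)² + (-0.0034·83.36)²) = √(12.768987 + 0.080329) = 3.5846 km
I: √((-0.0139·111.32)² + (-0.0381·83.36)²) = √(2.394286 + 10.087078) = 3.5329 km
J: √((0.0337·111.32)² + (-0.0408·83.36)²) = √(14.073632 + 11.567400) = 5.0637 km
K: √((0.0242·111.32)² + (-0.0163·83.36)²) = √(7.257334 + 1.846250) = 3.0172 km
L: √((0.0321·111.32)² + (-0.0172·83.36)²) = √(12.768987 + 2.055759) = 3.8503 km
M: √((-0.0154·111.32)² + (-0.0065·83.36)²) = √(2.938920 + 0.293591) = 1.7979 km
N: √((-0.0173·111.32)² + (0.0111·83.36)²) = √(3.708844 + 0.856173) = 2.1366 km
Minimum: E at 0.6001 km.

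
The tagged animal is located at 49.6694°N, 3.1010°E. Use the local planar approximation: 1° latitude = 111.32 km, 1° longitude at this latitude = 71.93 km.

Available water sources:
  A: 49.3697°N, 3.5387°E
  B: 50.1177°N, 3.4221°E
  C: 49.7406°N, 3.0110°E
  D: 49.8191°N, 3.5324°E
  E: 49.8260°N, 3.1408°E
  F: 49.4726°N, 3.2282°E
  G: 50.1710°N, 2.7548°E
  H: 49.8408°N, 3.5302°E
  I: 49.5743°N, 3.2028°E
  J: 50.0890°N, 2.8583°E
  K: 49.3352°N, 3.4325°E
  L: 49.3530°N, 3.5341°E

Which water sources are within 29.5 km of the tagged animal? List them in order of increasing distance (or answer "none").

C, I, E, F

Distances from 49.6694°N, 3.1010°E:
A: √((-0.2997·111.32)² + (0.4377·71.93)²) = √(1113.063346 + 991.227207) = 45.8725 km
B: √((0.4483·111.32)² + (0.3211·71.93)²) = √(2490.484671 + 533.458613) = 54.9904 km
C: √((0.0712·111.32)² + (-0.0900·71.93)²) = √(62.821222 + 41.908792) = 10.2338 km
D: √((0.1497·111.32)² + (0.4314·71.93)²) = √(277.709026 + 962.898260) = 35.2223 km
E: √((0.1566·111.32)² + (0.0398·71.93)²) = √(303.899448 + 8.195704) = 17.6662 km
F: √((-0.1968·111.32)² + (0.1272·71.93)²) = √(479.950649 + 83.713277) = 23.7416 km
G: √((0.5016·111.32)² + (-0.3462·71.93)²) = √(3117.894752 + 620.117871) = 61.1393 km
H: √((0.1714·111.32)² + (0.4292·71.93)²) = √(364.055864 + 953.102365) = 36.2927 km
I: √((-0.0951·111.32)² + (0.1018·71.93)²) = √(112.074660 + 53.618625) = 12.8722 km
J: √((0.4196·111.32)² + (-0.2427·71.93)²) = √(2181.812142 + 304.761199) = 49.8656 km
K: √((-0.3342·111.32)² + (0.3315·71.93)²) = √(1384.073923 + 568.574249) = 44.1888 km
L: √((-0.3164·111.32)² + (0.4331·71.93)²) = √(1240.564488 + 970.502119) = 47.0220 km
Threshold 29.5 km: C (10.2338 km), I (12.8722 km), E (17.6662 km), F (23.7416 km) are within range.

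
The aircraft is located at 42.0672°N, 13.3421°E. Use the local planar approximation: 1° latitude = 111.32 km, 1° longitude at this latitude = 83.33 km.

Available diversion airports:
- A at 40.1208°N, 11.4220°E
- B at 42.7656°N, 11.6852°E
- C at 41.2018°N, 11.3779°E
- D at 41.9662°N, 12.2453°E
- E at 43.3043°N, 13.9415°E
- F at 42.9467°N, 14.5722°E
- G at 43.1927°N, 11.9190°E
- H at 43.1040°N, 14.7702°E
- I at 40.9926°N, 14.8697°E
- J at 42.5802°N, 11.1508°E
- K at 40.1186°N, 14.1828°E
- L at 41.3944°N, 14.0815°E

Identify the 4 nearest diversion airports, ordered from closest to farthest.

D, L, F, E

Distances from 42.0672°N, 13.3421°E:
A: √((-1.9464·111.32)² + (-1.9201·83.33)²) = √(46947.296399 + 25600.618564) = 269.3472 km
B: √((0.6984·111.32)² + (-1.6569·83.33)²) = √(6044.423101 + 19063.180479) = 158.4538 km
C: √((-0.8654·111.32)² + (-1.9642·83.33)²) = √(9280.688093 + 26790.090275) = 189.9231 km
D: √((-0.1010·111.32)² + (-1.0968·83.33)²) = √(126.412245 + 8353.291697) = 92.0853 km
E: √((1.2371·111.32)² + (0.5994·83.33)²) = √(18965.138084 + 2494.802904) = 146.4921 km
F: √((0.8795·111.32)² + (1.2301·83.33)²) = √(9585.573087 + 10507.117783) = 141.7487 km
G: √((1.1255·111.32)² + (-1.4231·83.33)²) = √(15697.749483 + 14062.858307) = 172.5126 km
H: √((1.0368·111.32)² + (1.4281·83.33)²) = √(13320.986016 + 14161.850387) = 165.7795 km
I: √((-1.0746·111.32)² + (1.5276·83.33)²) = √(14310.014301 + 16203.993603) = 174.6826 km
J: √((0.5130·111.32)² + (-2.1913·83.33)²) = √(3261.227723 + 33343.135792) = 191.3227 km
K: √((-1.9486·111.32)² + (0.8407·83.33)²) = √(47053.484667 + 4907.777424) = 227.9501 km
L: √((-0.6728·111.32)² + (0.7394·83.33)²) = √(5609.425196 + 3796.309888) = 96.9832 km
Sorted: D (92.0853 km) < L (96.9832 km) < F (141.7487 km) < E (146.4921 km) < B (158.4538 km) < H (165.7795 km) < …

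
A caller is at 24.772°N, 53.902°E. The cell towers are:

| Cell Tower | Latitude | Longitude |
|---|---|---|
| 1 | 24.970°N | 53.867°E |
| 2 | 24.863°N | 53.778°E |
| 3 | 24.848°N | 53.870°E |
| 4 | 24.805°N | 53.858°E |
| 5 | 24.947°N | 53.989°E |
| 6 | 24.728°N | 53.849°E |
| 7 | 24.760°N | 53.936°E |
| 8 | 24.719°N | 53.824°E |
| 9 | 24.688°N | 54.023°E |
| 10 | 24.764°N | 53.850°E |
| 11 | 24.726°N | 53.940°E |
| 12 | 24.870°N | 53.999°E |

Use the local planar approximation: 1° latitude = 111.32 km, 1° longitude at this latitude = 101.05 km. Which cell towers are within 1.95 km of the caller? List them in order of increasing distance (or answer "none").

none

Distances from 24.772°N, 53.902°E:
1: 22.323 km
2: 16.113 km
3: 9.057 km
4: 5.767 km
5: 21.373 km
6: 7.258 km
7: 3.686 km
8: 9.846 km
9: 15.393 km
10: 5.330 km
11: 6.401 km
12: 14.666 km
Threshold 1.95 km: none within range.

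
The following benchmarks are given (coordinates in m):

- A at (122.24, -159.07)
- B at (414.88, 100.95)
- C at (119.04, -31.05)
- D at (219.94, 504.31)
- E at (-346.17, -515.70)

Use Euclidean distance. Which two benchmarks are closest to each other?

Pairwise distances:
A–B: 391.47 m
A–C: 128.06 m
A–D: 670.54 m
A–E: 588.72 m
B–C: 323.95 m
B–D: 448.00 m
B–E: 979.52 m
C–D: 544.79 m
C–E: 671.79 m
D–E: 1166.58 m
Closest pair: A–C at 128.06 m.

A and C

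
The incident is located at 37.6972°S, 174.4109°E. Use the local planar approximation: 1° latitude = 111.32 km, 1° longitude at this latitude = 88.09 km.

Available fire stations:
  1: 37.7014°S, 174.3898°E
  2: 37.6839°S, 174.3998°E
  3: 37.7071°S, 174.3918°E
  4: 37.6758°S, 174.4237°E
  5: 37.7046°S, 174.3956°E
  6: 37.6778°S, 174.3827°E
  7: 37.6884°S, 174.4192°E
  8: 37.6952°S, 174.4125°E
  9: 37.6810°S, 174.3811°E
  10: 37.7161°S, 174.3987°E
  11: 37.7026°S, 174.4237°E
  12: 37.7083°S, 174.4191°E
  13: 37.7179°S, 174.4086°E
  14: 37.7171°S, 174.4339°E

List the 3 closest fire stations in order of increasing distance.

Distances from 37.6972°S, 174.4109°E:
1: 1.9166 km
2: 1.7743 km
3: 2.0113 km
4: 2.6356 km
5: 1.5796 km
6: 3.2916 km
7: 1.2224 km
8: 0.2635 km
9: 3.1848 km
10: 2.3625 km
11: 1.2778 km
12: 1.4313 km
13: 2.3132 km
14: 3.0021 km
Sorted: 8 (0.2635 km) < 7 (1.2224 km) < 11 (1.2778 km) < 12 (1.4313 km) < 5 (1.5796 km) < …

8, 7, 11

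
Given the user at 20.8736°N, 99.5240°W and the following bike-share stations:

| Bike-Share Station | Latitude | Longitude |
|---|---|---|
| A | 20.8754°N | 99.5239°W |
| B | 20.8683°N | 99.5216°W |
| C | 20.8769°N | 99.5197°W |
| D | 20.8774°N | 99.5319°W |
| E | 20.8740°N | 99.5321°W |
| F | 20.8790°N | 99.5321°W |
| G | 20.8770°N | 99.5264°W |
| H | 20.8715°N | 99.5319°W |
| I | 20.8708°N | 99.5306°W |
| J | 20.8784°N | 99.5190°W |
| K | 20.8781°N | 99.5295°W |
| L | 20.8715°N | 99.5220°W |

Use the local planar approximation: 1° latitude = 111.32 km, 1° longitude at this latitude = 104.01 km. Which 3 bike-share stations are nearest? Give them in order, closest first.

A, L, G

Distances from 20.8736°N, 99.5240°W:
A: √((0.0018·111.32)² + (0.0001·104.01)²) = √(0.040151 + 0.000108) = 0.2006 km
B: √((-0.0053·111.32)² + (0.0024·104.01)²) = √(0.348095 + 0.062312) = 0.6406 km
C: √((0.0033·111.32)² + (0.0043·104.01)²) = √(0.134950 + 0.200026) = 0.5788 km
D: √((0.0038·111.32)² + (-0.0079·104.01)²) = √(0.178943 + 0.675156) = 0.9242 km
E: √((0.0004·111.32)² + (-0.0081·104.01)²) = √(0.001983 + 0.709774) = 0.8437 km
F: √((0.0054·111.32)² + (-0.0081·104.01)²) = √(0.361355 + 0.709774) = 1.0350 km
G: √((0.0034·111.32)² + (-0.0024·104.01)²) = √(0.143253 + 0.062312) = 0.4534 km
H: √((-0.0021·111.32)² + (-0.0079·104.01)²) = √(0.054649 + 0.675156) = 0.8543 km
I: √((-0.0028·111.32)² + (-0.0066·104.01)²) = √(0.097154 + 0.471236) = 0.7539 km
J: √((0.0048·111.32)² + (0.0050·104.01)²) = √(0.285515 + 0.270452) = 0.7456 km
K: √((0.0045·111.32)² + (-0.0055·104.01)²) = √(0.250941 + 0.327247) = 0.7604 km
L: √((-0.0021·111.32)² + (0.0020·104.01)²) = √(0.054649 + 0.043272) = 0.3129 km
Sorted: A (0.2006 km) < L (0.3129 km) < G (0.4534 km) < C (0.5788 km) < B (0.6406 km) < …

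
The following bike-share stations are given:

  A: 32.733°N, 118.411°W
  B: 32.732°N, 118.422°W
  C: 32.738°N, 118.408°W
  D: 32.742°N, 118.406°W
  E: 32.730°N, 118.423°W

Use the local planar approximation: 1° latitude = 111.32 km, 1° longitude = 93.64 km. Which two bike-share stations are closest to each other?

Pairwise distances:
A–B: √((-0.001·111.32)² + (-0.011·93.64)²) = √(0.01239 + 1.06098) = 1.036 km
A–C: √((0.005·111.32)² + (0.003·93.64)²) = √(0.30980 + 0.07892) = 0.623 km
A–D: √((0.009·111.32)² + (0.005·93.64)²) = √(1.00376 + 0.21921) = 1.106 km
A–E: √((-0.003·111.32)² + (-0.012·93.64)²) = √(0.11153 + 1.26266) = 1.172 km
B–C: √((0.006·111.32)² + (0.014·93.64)²) = √(0.44612 + 1.71862) = 1.471 km
B–D: √((0.010·111.32)² + (0.016·93.64)²) = √(1.23921 + 2.24472) = 1.867 km
B–E: √((-0.002·111.32)² + (-0.001·93.64)²) = √(0.04957 + 0.00877) = 0.242 km
C–D: √((0.004·111.32)² + (0.002·93.64)²) = √(0.19827 + 0.03507) = 0.483 km
C–E: √((-0.008·111.32)² + (-0.015·93.64)²) = √(0.79310 + 1.97290) = 1.663 km
D–E: √((-0.012·111.32)² + (-0.017·93.64)²) = √(1.78447 + 2.53408) = 2.078 km
Closest pair: B–E at 0.242 km.

B and E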